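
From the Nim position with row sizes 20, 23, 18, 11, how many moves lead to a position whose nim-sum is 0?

3

Compute the nim-sum pairwise:
20 XOR 23 = 3
3 XOR 18 = 17
17 XOR 11 = 26
The overall nim-sum is X = 26. A row of size p has a winning move iff p XOR X < p (reduce it to p XOR X).
  20: 20 XOR 26 = 14 < 20 — winning move (to 14).
  23: 23 XOR 26 = 13 < 23 — winning move (to 13).
  18: 18 XOR 26 = 8 < 18 — winning move (to 8).
  11: 11 XOR 26 = 17 ≥ 11 — no move.
That gives 3 winning moves.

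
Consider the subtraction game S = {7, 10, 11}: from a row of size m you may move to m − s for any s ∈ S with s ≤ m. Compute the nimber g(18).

0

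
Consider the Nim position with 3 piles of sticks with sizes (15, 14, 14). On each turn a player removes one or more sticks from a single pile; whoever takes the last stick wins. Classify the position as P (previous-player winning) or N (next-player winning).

N-position

Nim-sum: 15 ⊕ 14 ⊕ 14 = 15.
The nim-sum is 15 ≠ 0, so this is an N-position: the player to move can win.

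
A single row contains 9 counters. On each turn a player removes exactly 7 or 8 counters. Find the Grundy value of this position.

1

Compute g(0), g(1), … for moves {7, 8}:
k:     0  1  2  3  4  5  6  7  8  9
g(k):  0  0  0  0  0  0  0  1  1  1
So g(9) = 1.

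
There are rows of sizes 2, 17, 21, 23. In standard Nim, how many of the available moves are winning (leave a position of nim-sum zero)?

3

Nim-sum: 2 XOR 17 XOR 21 XOR 23 = 17.
The overall nim-sum is X = 17. A row of size p has a winning move iff p XOR X < p (reduce it to p XOR X).
  2: 2 XOR 17 = 19 ≥ 2 — no move.
  17: 17 XOR 17 = 0 < 17 — winning move (to 0).
  21: 21 XOR 17 = 4 < 21 — winning move (to 4).
  23: 23 XOR 17 = 6 < 23 — winning move (to 6).
That gives 3 winning moves.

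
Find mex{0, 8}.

1

0 is in the set but 1 is not, so the mex is 1.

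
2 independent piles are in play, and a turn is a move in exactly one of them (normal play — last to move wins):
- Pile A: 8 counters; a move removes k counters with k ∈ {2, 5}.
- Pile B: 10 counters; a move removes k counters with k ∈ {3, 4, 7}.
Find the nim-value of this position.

0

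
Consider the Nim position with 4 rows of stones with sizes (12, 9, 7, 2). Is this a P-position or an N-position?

P-position

Compute the nim-sum pairwise:
12 XOR 9 = 5
5 XOR 7 = 2
2 XOR 2 = 0
The nim-sum is 0, so this is a P-position: the player to move is in a losing position under optimal play.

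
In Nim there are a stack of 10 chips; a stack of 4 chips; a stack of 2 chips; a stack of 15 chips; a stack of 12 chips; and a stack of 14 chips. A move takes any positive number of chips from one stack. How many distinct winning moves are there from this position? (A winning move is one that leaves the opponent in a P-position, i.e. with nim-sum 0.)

1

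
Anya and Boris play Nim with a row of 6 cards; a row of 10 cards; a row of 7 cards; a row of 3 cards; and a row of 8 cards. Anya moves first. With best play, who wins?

Boris wins

Nim-sum: 6 ^ 10 ^ 7 ^ 3 ^ 8 = 0.
The nim-sum is 0, so this is a P-position: the player to move is in a losing position under optimal play; Anya is about to move from it and so loses — Boris wins.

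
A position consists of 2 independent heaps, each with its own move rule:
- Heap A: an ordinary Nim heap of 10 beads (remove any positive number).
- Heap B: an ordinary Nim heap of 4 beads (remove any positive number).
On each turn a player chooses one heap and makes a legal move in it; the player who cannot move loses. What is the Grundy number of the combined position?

Heap A is a plain Nim heap of size 10, so its Grundy value is 10.
Heap B is a plain Nim heap of size 4, so its Grundy value is 4.
By the Sprague-Grundy theorem, the Grundy value of a sum of independent games is the XOR of the component values.
Combined value = 10 ⊕ 4 = 14.

14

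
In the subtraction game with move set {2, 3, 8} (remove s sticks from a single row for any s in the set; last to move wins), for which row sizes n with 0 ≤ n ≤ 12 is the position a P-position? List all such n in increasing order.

0, 1, 5, 6, 10, 11

Compute g(0), g(1), … for moves {2, 3, 8}:
k:     0  1  2  3  4  5  6  7  8  9 10 11 12
g(k):  0  0  1  1  2  0  0  1  1  2  0  0  1
The P-positions (g = 0) in 0..12 are 0, 1, 5, 6, 10, 11.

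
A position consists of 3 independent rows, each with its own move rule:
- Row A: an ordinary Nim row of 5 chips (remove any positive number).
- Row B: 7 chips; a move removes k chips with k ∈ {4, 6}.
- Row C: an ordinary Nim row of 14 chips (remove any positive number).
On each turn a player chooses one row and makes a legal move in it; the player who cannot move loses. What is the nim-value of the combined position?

10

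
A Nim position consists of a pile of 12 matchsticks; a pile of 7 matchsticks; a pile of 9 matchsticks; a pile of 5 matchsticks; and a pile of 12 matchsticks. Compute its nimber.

11

Compute the nim-sum pairwise:
12 XOR 7 = 11
11 XOR 9 = 2
2 XOR 5 = 7
7 XOR 12 = 11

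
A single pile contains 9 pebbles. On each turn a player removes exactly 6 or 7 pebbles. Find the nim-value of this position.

Build the Grundy sequence with g(k) = mex{g(k−s) : s ∈ {6, 7}, s ≤ k}:
g(0) = mex{} = 0
g(1) = mex{} = 0
g(2) = mex{} = 0
g(3) = mex{} = 0
g(4) = mex{} = 0
g(5) = mex{} = 0
g(6) = mex{0} = 1
g(7) = mex{0} = 1
g(8) = mex{0} = 1
g(9) = mex{0} = 1
So g(9) = 1.

1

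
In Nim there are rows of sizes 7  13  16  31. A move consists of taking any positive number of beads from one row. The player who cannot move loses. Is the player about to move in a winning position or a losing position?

Write each in binary and XOR column by column:
  00111  (7)
  01101  (13)
  10000  (16)
  11111  (31)
  -----
  00101  (5)
The nim-sum is 5 ≠ 0, so this is an N-position: the player to move can win.

Winning position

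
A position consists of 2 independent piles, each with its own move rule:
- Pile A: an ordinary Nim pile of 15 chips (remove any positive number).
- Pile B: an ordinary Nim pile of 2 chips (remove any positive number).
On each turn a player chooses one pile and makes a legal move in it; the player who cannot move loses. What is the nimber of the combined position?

13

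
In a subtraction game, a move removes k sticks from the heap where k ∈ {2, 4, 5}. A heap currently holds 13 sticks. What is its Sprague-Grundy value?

3

Build the Grundy sequence with g(k) = mex{g(k−s) : s ∈ {2, 4, 5}, s ≤ k}:
k:     0  1  2  3  4  5  6  7  8  9 10 11 12 13
g(k):  0  0  1  1  2  2  3  0  0  1  1  2  2  3
So g(13) = 3.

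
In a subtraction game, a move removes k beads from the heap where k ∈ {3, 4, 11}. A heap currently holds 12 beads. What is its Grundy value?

1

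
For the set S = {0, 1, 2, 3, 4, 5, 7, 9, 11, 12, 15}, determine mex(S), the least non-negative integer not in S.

6

The values 0, 1, 2, 3, 4, 5 are all present; 6 is the first non-negative integer missing from the set.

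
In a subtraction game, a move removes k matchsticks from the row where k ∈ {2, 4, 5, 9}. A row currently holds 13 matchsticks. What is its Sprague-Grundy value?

3

Grundy values for subtraction set {2, 4, 5, 9}:
k:     0  1  2  3  4  5  6  7  8  9 10 11 12 13
g(k):  0  0  1  1  2  2  3  0  0  1  1  2  2  3
So g(13) = 3.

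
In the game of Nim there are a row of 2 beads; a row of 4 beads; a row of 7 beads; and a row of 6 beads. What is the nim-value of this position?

7

Nim-sum: 2 XOR 4 XOR 7 XOR 6 = 7.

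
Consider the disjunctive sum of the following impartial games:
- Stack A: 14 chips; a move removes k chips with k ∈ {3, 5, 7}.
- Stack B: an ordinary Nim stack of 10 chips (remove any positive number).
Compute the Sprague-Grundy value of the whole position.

11

Grundy values for stack A (subtraction set {3, 5, 7}):
g(0) = mex{} = 0
g(1) = mex{} = 0
g(2) = mex{} = 0
g(3) = mex{0} = 1
g(4) = mex{0} = 1
g(5) = mex{0} = 1
g(6) = mex{0,1} = 2
g(7) = mex{0,1} = 2
g(8) = mex{0,1} = 2
g(9) = mex{0,1,2} = 3
g(10) = mex{1,2} = 0
g(11) = mex{1,2} = 0
g(12) = mex{1,2,3} = 0
g(13) = mex{0,2} = 1
g(14) = mex{0,2,3} = 1
So g(14) = 1.
Stack B is a plain Nim stack of size 10, so its Grundy value is 10.
By the Sprague-Grundy theorem, the Grundy value of a sum of independent games is the XOR of the component values.
Combined value = 1 XOR 10 = 11.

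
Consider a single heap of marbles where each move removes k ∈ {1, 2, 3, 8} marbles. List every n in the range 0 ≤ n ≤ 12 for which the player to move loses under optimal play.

0, 4, 9

Compute g(0), g(1), … for moves {1, 2, 3, 8}:
g(0) = mex{} = 0
g(1) = mex{0} = 1
g(2) = mex{0,1} = 2
g(3) = mex{0,1,2} = 3
g(4) = mex{1,2,3} = 0
g(5) = mex{0,2,3} = 1
g(6) = mex{0,1,3} = 2
g(7) = mex{0,1,2} = 3
g(8) = mex{0,1,2,3} = 4
g(9) = mex{1,2,3,4} = 0
g(10) = mex{0,2,3,4} = 1
g(11) = mex{0,1,3,4} = 2
g(12) = mex{0,1,2} = 3
The P-positions (g = 0) in 0..12 are 0, 4, 9.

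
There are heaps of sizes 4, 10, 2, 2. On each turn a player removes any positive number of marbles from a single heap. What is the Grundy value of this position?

In binary:
  0100  (4)
  1010  (10)
  0010  (2)
  0010  (2)
  ----
  1110  (14)

14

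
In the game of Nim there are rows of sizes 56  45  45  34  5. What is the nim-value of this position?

Compute the nim-sum pairwise:
56 ⊕ 45 = 21
21 ⊕ 45 = 56
56 ⊕ 34 = 26
26 ⊕ 5 = 31

31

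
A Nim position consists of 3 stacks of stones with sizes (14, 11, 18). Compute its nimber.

23

Nim-sum: 14 ⊕ 11 ⊕ 18 = 23.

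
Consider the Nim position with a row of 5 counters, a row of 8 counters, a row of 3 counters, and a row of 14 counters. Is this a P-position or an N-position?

P-position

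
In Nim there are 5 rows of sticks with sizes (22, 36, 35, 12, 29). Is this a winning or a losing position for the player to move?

Nim-sum: 22 ^ 36 ^ 35 ^ 12 ^ 29 = 0.
The nim-sum is 0, so this is a P-position: the player to move is in a losing position under optimal play.

Losing position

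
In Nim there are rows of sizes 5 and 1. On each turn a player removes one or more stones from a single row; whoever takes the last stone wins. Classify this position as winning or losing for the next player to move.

Winning position

Write each in binary and XOR column by column:
  101  (5)
  001  (1)
  ---
  100  (4)
The nim-sum is 4 ≠ 0, so this is an N-position: the player to move can win.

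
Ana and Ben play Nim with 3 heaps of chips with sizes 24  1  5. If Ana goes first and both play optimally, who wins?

Ana wins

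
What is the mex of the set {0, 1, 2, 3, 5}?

The values 0, 1, 2, 3 are all present; 4 is the first non-negative integer missing from the set.

4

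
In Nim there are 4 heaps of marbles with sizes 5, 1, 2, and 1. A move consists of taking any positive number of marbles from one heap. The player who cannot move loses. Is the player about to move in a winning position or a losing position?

Winning position

Nim-sum: 5 ^ 1 ^ 2 ^ 1 = 7.
The nim-sum is 7 ≠ 0, so this is an N-position: the player to move can win.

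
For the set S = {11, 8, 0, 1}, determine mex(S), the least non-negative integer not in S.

The values 0, 1 are all present; 2 is the first non-negative integer missing from the set.

2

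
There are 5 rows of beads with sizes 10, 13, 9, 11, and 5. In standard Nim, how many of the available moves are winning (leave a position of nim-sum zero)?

0

Compute the nim-sum pairwise:
10 XOR 13 = 7
7 XOR 9 = 14
14 XOR 11 = 5
5 XOR 5 = 0
The nim-sum is already 0, so every move leaves a nonzero nim-sum — there are no winning moves.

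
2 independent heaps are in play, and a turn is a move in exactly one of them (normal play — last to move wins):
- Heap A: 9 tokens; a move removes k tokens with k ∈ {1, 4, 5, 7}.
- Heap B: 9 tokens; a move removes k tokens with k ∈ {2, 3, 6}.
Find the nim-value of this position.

Grundy values for heap A (subtraction set {1, 4, 5, 7}):
k:     0  1  2  3  4  5  6  7  8  9
g(k):  0  1  0  1  2  3  2  3  0  1
So g(9) = 1.
Build the Grundy sequence for heap B with g(k) = mex{g(k−s) : s ∈ {2, 3, 6}, s ≤ k}:
g(0) = mex{} = 0
g(1) = mex{} = 0
g(2) = mex{0} = 1
g(3) = mex{0} = 1
g(4) = mex{0,1} = 2
g(5) = mex{1} = 0
g(6) = mex{0,1,2} = 3
g(7) = mex{0,2} = 1
g(8) = mex{0,1,3} = 2
g(9) = mex{1,3} = 0
So g(9) = 0.
By the Sprague-Grundy theorem, the Grundy value of a sum of independent games is the XOR of the component values.
Combined value = 1 XOR 0 = 1.

1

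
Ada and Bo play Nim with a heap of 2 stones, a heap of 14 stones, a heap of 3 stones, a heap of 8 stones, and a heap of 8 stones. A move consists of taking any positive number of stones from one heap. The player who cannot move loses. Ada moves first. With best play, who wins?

Ada wins

Nim-sum: 2 XOR 14 XOR 3 XOR 8 XOR 8 = 15.
The nim-sum is 15 ≠ 0, so this is an N-position: the player to move can win; Ada has a winning move.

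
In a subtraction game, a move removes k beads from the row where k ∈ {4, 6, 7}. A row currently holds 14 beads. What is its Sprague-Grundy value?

0

Grundy values for subtraction set {4, 6, 7}:
k:     0  1  2  3  4  5  6  7  8  9 10 11 12 13 14
g(k):  0  0  0  0  1  1  1  1  2  2  2  0  0  0  0
So g(14) = 0.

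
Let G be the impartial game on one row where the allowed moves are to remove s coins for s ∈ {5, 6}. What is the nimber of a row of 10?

2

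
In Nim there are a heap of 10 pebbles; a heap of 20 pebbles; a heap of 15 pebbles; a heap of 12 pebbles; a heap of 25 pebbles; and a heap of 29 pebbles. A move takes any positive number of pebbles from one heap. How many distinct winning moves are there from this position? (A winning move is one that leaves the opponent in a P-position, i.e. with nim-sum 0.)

3

Compute the nim-sum pairwise:
10 ^ 20 = 30
30 ^ 15 = 17
17 ^ 12 = 29
29 ^ 25 = 4
4 ^ 29 = 25
The overall nim-sum is X = 25. A heap of size p has a winning move iff p XOR X < p (reduce it to p XOR X).
  10: 10 XOR 25 = 19 ≥ 10 — no move.
  20: 20 XOR 25 = 13 < 20 — winning move (to 13).
  15: 15 XOR 25 = 22 ≥ 15 — no move.
  12: 12 XOR 25 = 21 ≥ 12 — no move.
  25: 25 XOR 25 = 0 < 25 — winning move (to 0).
  29: 29 XOR 25 = 4 < 29 — winning move (to 4).
That gives 3 winning moves.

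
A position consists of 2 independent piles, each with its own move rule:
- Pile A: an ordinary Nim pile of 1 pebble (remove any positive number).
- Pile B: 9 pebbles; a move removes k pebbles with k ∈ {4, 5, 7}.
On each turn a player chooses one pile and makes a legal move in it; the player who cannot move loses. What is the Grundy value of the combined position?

3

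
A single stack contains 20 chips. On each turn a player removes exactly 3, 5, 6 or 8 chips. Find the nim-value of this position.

3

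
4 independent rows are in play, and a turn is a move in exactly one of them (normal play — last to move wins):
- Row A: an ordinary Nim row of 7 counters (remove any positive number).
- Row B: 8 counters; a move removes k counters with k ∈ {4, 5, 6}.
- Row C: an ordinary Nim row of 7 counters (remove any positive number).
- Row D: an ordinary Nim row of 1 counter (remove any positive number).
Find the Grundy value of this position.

Row A is a plain Nim row of size 7, so its Grundy value is 7.
Build the Grundy sequence for row B with g(k) = mex{g(k−s) : s ∈ {4, 5, 6}, s ≤ k}:
g(0) = mex{} = 0
g(1) = mex{} = 0
g(2) = mex{} = 0
g(3) = mex{} = 0
g(4) = mex{0} = 1
g(5) = mex{0} = 1
g(6) = mex{0} = 1
g(7) = mex{0} = 1
g(8) = mex{0,1} = 2
So g(8) = 2.
Row C is a plain Nim row of size 7, so its Grundy value is 7.
Row D is a plain Nim row of size 1, so its Grundy value is 1.
By the Sprague-Grundy theorem, the Grundy value of a sum of independent games is the XOR of the component values.
Combined value = 7 ⊕ 2 ⊕ 7 ⊕ 1 = 3.

3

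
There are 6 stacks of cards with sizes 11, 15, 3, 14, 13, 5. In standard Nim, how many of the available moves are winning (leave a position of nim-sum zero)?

In binary:
  1011  (11)
  1111  (15)
  0011  (3)
  1110  (14)
  1101  (13)
  0101  (5)
  ----
  0001  (1)
The overall nim-sum is X = 1. A stack of size p has a winning move iff p XOR X < p (reduce it to p XOR X).
  11: 11 XOR 1 = 10 < 11 — winning move (to 10).
  15: 15 XOR 1 = 14 < 15 — winning move (to 14).
  3: 3 XOR 1 = 2 < 3 — winning move (to 2).
  14: 14 XOR 1 = 15 ≥ 14 — no move.
  13: 13 XOR 1 = 12 < 13 — winning move (to 12).
  5: 5 XOR 1 = 4 < 5 — winning move (to 4).
That gives 5 winning moves.

5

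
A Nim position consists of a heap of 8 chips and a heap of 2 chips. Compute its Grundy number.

Compute the nim-sum pairwise:
8 XOR 2 = 10

10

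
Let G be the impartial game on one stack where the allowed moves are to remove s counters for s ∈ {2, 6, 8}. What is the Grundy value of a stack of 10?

Grundy values for subtraction set {2, 6, 8}:
k:     0  1  2  3  4  5  6  7  8  9 10
g(k):  0  0  1  1  0  0  1  1  2  2  3
So g(10) = 3.

3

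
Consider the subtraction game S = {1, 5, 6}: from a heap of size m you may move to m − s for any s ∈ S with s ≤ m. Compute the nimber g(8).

2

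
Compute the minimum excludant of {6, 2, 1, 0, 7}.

3

The values 0, 1, 2 are all present; 3 is the first non-negative integer missing from the set.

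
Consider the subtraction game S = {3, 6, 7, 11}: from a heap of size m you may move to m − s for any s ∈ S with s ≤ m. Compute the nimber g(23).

Compute g(0), g(1), … for moves {3, 6, 7, 11}:
k:     0  1  2  3  4  5  6  7  8  9 10 11 12 13 14 15 16 17 18 19 20 21 22 23
g(k):  0  0  0  1  1  1  2  2  2  3  0  3  4  1  0  0  2  1  1  0  2  2  1  0
So g(23) = 0.

0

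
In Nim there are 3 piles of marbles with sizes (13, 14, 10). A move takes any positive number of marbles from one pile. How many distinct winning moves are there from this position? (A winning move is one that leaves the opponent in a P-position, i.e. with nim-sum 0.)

Nim-sum: 13 ^ 14 ^ 10 = 9.
The overall nim-sum is X = 9. A pile of size p has a winning move iff p XOR X < p (reduce it to p XOR X).
  13: 13 XOR 9 = 4 < 13 — winning move (to 4).
  14: 14 XOR 9 = 7 < 14 — winning move (to 7).
  10: 10 XOR 9 = 3 < 10 — winning move (to 3).
That gives 3 winning moves.

3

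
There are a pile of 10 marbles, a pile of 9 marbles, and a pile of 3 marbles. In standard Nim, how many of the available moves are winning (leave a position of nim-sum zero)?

0

In binary:
  1010  (10)
  1001  (9)
  0011  (3)
  ----
  0000  (0)
The nim-sum is already 0, so every move leaves a nonzero nim-sum — there are no winning moves.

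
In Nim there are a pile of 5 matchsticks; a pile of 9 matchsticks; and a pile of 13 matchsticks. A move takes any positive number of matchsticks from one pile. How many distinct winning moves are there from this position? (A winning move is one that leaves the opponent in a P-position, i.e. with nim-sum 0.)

Nim-sum: 5 XOR 9 XOR 13 = 1.
The overall nim-sum is X = 1. A pile of size p has a winning move iff p XOR X < p (reduce it to p XOR X).
  5: 5 XOR 1 = 4 < 5 — winning move (to 4).
  9: 9 XOR 1 = 8 < 9 — winning move (to 8).
  13: 13 XOR 1 = 12 < 13 — winning move (to 12).
That gives 3 winning moves.

3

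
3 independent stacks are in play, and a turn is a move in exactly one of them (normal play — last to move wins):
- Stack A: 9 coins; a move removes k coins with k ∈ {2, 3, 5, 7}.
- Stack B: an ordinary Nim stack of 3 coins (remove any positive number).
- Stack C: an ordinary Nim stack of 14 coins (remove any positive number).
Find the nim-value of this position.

13

For stack A, compute g(0), g(1), … with moves {2, 3, 5, 7}:
k:     0  1  2  3  4  5  6  7  8  9
g(k):  0  0  1  1  2  2  3  3  4  0
So g(9) = 0.
Stack B is a plain Nim stack of size 3, so its Grundy value is 3.
Stack C is a plain Nim stack of size 14, so its Grundy value is 14.
By the Sprague-Grundy theorem, the Grundy value of a sum of independent games is the XOR of the component values.
Combined value = 0 XOR 3 XOR 14 = 13.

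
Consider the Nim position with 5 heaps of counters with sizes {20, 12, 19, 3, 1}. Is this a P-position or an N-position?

Compute the nim-sum pairwise:
20 ^ 12 = 24
24 ^ 19 = 11
11 ^ 3 = 8
8 ^ 1 = 9
The nim-sum is 9 ≠ 0, so this is an N-position: the player to move can win.

N-position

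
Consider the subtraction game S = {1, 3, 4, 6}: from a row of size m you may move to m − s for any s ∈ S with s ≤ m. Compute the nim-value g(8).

1

Compute g(0), g(1), … for moves {1, 3, 4, 6}:
g(0) = mex{} = 0
g(1) = mex{0} = 1
g(2) = mex{1} = 0
g(3) = mex{0} = 1
g(4) = mex{0,1} = 2
g(5) = mex{0,1,2} = 3
g(6) = mex{0,1,3} = 2
g(7) = mex{1,2} = 0
g(8) = mex{0,2,3} = 1
So g(8) = 1.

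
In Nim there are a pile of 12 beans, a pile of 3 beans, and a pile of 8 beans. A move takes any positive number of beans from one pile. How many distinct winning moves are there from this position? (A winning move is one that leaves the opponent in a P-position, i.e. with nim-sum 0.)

Bitwise XOR of the heap sizes:
  1100  (12)
  0011  (3)
  1000  (8)
  ----
  0111  (7)
The overall nim-sum is X = 7. A pile of size p has a winning move iff p XOR X < p (reduce it to p XOR X).
  12: 12 XOR 7 = 11 < 12 — winning move (to 11).
  3: 3 XOR 7 = 4 ≥ 3 — no move.
  8: 8 XOR 7 = 15 ≥ 8 — no move.
That gives 1 winning move.

1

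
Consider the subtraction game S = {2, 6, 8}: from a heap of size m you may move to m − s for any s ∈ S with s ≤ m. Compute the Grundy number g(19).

0

Build the Grundy sequence with g(k) = mex{g(k−s) : s ∈ {2, 6, 8}, s ≤ k}:
k:     0  1  2  3  4  5  6  7  8  9 10 11 12 13 14 15 16 17 18 19
g(k):  0  0  1  1  0  0  1  1  2  2  3  3  2  2  0  0  1  1  0  0
So g(19) = 0.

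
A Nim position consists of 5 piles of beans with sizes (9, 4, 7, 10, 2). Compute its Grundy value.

Write each in binary and XOR column by column:
  1001  (9)
  0100  (4)
  0111  (7)
  1010  (10)
  0010  (2)
  ----
  0010  (2)

2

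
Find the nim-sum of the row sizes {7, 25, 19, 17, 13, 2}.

Compute the nim-sum pairwise:
7 ⊕ 25 = 30
30 ⊕ 19 = 13
13 ⊕ 17 = 28
28 ⊕ 13 = 17
17 ⊕ 2 = 19

19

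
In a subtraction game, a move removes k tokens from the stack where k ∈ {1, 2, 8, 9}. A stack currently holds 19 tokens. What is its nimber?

3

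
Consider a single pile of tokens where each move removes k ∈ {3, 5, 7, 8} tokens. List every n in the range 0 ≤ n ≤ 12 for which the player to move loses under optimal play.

Grundy values for subtraction set {3, 5, 7, 8}:
g(0) = mex{} = 0
g(1) = mex{} = 0
g(2) = mex{} = 0
g(3) = mex{0} = 1
g(4) = mex{0} = 1
g(5) = mex{0} = 1
g(6) = mex{0,1} = 2
g(7) = mex{0,1} = 2
g(8) = mex{0,1} = 2
g(9) = mex{0,1,2} = 3
g(10) = mex{0,1,2} = 3
g(11) = mex{1,2} = 0
g(12) = mex{1,2,3} = 0
The P-positions (g = 0) in 0..12 are 0, 1, 2, 11, 12.

0, 1, 2, 11, 12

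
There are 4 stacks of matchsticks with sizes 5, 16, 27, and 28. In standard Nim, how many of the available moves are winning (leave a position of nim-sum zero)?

3

Compute the nim-sum pairwise:
5 ^ 16 = 21
21 ^ 27 = 14
14 ^ 28 = 18
The overall nim-sum is X = 18. A stack of size p has a winning move iff p XOR X < p (reduce it to p XOR X).
  5: 5 XOR 18 = 23 ≥ 5 — no move.
  16: 16 XOR 18 = 2 < 16 — winning move (to 2).
  27: 27 XOR 18 = 9 < 27 — winning move (to 9).
  28: 28 XOR 18 = 14 < 28 — winning move (to 14).
That gives 3 winning moves.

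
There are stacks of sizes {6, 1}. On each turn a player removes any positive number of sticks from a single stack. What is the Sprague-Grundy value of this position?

Compute the nim-sum pairwise:
6 ^ 1 = 7

7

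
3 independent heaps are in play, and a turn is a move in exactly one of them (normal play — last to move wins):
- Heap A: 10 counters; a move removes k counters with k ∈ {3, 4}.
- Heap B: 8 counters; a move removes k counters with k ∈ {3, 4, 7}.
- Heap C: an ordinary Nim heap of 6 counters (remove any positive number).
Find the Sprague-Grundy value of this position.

5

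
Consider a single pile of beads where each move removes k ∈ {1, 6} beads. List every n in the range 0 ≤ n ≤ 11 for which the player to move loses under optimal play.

0, 2, 4, 7, 9, 11

Build the Grundy sequence with g(k) = mex{g(k−s) : s ∈ {1, 6}, s ≤ k}:
k:     0  1  2  3  4  5  6  7  8  9 10 11
g(k):  0  1  0  1  0  1  2  0  1  0  1  0
The P-positions (g = 0) in 0..11 are 0, 2, 4, 7, 9, 11.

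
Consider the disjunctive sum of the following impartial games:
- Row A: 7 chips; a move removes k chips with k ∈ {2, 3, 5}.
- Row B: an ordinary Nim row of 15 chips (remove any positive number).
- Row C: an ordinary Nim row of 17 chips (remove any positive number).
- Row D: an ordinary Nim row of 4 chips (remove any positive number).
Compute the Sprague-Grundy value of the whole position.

26

Build the Grundy sequence for row A with g(k) = mex{g(k−s) : s ∈ {2, 3, 5}, s ≤ k}:
k:     0  1  2  3  4  5  6  7
g(k):  0  0  1  1  2  2  3  0
So g(7) = 0.
Row B is a plain Nim row of size 15, so its Grundy value is 15.
Row C is a plain Nim row of size 17, so its Grundy value is 17.
Row D is a plain Nim row of size 4, so its Grundy value is 4.
By the Sprague-Grundy theorem, the Grundy value of a sum of independent games is the XOR of the component values.
Combined value = 0 ⊕ 15 ⊕ 17 ⊕ 4 = 26.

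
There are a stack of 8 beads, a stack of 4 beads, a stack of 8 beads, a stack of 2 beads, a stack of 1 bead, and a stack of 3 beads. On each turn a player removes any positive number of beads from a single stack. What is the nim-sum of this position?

Nim-sum: 8 ⊕ 4 ⊕ 8 ⊕ 2 ⊕ 1 ⊕ 3 = 4.

4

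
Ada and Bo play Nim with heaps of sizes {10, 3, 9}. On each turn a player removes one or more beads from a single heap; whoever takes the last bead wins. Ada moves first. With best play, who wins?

Bitwise XOR of the heap sizes:
  1010  (10)
  0011  (3)
  1001  (9)
  ----
  0000  (0)
The nim-sum is 0, so this is a P-position: the player to move is in a losing position under optimal play; Ada is about to move from it and so loses — Bo wins.

Bo wins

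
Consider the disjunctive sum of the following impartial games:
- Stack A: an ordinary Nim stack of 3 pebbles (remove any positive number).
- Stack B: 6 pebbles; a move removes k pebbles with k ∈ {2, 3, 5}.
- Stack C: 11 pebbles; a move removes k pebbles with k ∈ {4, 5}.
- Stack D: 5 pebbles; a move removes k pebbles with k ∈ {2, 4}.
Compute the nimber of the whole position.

2

Stack A is a plain Nim stack of size 3, so its Grundy value is 3.
Grundy values for stack B (subtraction set {2, 3, 5}):
k:     0  1  2  3  4  5  6
g(k):  0  0  1  1  2  2  3
So g(6) = 3.
For stack C, compute g(0), g(1), … with moves {4, 5}:
k:     0  1  2  3  4  5  6  7  8  9 10 11
g(k):  0  0  0  0  1  1  1  1  2  0  0  0
So g(11) = 0.
For stack D, compute g(0), g(1), … with moves {2, 4}:
g(0) = mex{} = 0
g(1) = mex{} = 0
g(2) = mex{0} = 1
g(3) = mex{0} = 1
g(4) = mex{0,1} = 2
g(5) = mex{0,1} = 2
So g(5) = 2.
By the Sprague-Grundy theorem, the Grundy value of a sum of independent games is the XOR of the component values.
Combined value = 3 ⊕ 3 ⊕ 0 ⊕ 2 = 2.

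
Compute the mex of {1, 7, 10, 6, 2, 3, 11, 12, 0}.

The values 0, 1, 2, 3 are all present; 4 is the first non-negative integer missing from the set.

4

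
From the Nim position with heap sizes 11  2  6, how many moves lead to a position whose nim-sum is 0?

Write each in binary and XOR column by column:
  1011  (11)
  0010  (2)
  0110  (6)
  ----
  1111  (15)
The overall nim-sum is X = 15. A heap of size p has a winning move iff p XOR X < p (reduce it to p XOR X).
  11: 11 XOR 15 = 4 < 11 — winning move (to 4).
  2: 2 XOR 15 = 13 ≥ 2 — no move.
  6: 6 XOR 15 = 9 ≥ 6 — no move.
That gives 1 winning move.

1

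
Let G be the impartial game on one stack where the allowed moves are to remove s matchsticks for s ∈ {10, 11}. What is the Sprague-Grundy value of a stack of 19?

1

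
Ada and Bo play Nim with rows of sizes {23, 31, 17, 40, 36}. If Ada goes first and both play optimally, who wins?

Bitwise XOR of the heap sizes:
  010111  (23)
  011111  (31)
  010001  (17)
  101000  (40)
  100100  (36)
  ------
  010101  (21)
The nim-sum is 21 ≠ 0, so this is an N-position: the player to move can win; Ada has a winning move.

Ada wins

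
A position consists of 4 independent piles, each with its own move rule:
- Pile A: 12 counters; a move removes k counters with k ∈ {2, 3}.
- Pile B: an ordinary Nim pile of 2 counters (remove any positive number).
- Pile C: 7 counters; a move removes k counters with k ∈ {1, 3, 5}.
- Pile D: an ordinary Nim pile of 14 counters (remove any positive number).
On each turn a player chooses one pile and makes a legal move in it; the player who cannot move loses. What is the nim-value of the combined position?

Build the Grundy sequence for pile A with g(k) = mex{g(k−s) : s ∈ {2, 3}, s ≤ k}:
k:     0  1  2  3  4  5  6  7  8  9 10 11 12
g(k):  0  0  1  1  2  0  0  1  1  2  0  0  1
So g(12) = 1.
Pile B is a plain Nim pile of size 2, so its Grundy value is 2.
Build the Grundy sequence for pile C with g(k) = mex{g(k−s) : s ∈ {1, 3, 5}, s ≤ k}:
k:     0  1  2  3  4  5  6  7
g(k):  0  1  0  1  0  1  0  1
So g(7) = 1.
Pile D is a plain Nim pile of size 14, so its Grundy value is 14.
The value of a disjunctive sum is the nim-sum of the parts.
Combined value = 1 XOR 2 XOR 1 XOR 14 = 12.

12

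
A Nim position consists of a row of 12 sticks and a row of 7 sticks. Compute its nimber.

Compute the nim-sum pairwise:
12 ^ 7 = 11

11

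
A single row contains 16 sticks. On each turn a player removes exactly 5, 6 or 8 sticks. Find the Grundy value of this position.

Build the Grundy sequence with g(k) = mex{g(k−s) : s ∈ {5, 6, 8}, s ≤ k}:
k:     0  1  2  3  4  5  6  7  8  9 10 11 12 13 14 15 16
g(k):  0  0  0  0  0  1  1  1  1  1  2  2  2  0  0  0  0
So g(16) = 0.

0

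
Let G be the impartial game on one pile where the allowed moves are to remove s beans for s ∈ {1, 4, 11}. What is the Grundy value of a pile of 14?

Grundy values for subtraction set {1, 4, 11}:
g(0) = mex{} = 0
g(1) = mex{0} = 1
g(2) = mex{1} = 0
g(3) = mex{0} = 1
g(4) = mex{0,1} = 2
g(5) = mex{1,2} = 0
g(6) = mex{0} = 1
g(7) = mex{1} = 0
g(8) = mex{0,2} = 1
g(9) = mex{0,1} = 2
g(10) = mex{1,2} = 0
g(11) = mex{0} = 1
g(12) = mex{1} = 0
g(13) = mex{0,2} = 1
g(14) = mex{0,1} = 2
So g(14) = 2.

2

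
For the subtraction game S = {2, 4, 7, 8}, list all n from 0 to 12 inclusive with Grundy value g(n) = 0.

0, 1, 6, 11, 12

Grundy values for subtraction set {2, 4, 7, 8}:
k:     0  1  2  3  4  5  6  7  8  9 10 11 12
g(k):  0  0  1  1  2  2  0  3  1  4  2  0  0
The P-positions (g = 0) in 0..12 are 0, 1, 6, 11, 12.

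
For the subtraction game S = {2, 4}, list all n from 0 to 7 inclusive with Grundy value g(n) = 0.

0, 1, 6, 7

Build the Grundy sequence with g(k) = mex{g(k−s) : s ∈ {2, 4}, s ≤ k}:
k:     0  1  2  3  4  5  6  7
g(k):  0  0  1  1  2  2  0  0
The P-positions (g = 0) in 0..7 are 0, 1, 6, 7.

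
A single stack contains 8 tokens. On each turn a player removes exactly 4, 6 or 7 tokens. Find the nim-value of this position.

Grundy values for subtraction set {4, 6, 7}:
k:     0  1  2  3  4  5  6  7  8
g(k):  0  0  0  0  1  1  1  1  2
So g(8) = 2.

2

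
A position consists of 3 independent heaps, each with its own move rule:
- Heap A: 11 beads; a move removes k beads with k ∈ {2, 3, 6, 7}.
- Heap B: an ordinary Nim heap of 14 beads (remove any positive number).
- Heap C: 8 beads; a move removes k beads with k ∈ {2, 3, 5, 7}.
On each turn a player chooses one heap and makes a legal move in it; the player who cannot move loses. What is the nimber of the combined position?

Grundy values for heap A (subtraction set {2, 3, 6, 7}):
k:     0  1  2  3  4  5  6  7  8  9 10 11
g(k):  0  0  1  1  2  0  3  1  2  0  0  1
So g(11) = 1.
Heap B is a plain Nim heap of size 14, so its Grundy value is 14.
For heap C, compute g(0), g(1), … with moves {2, 3, 5, 7}:
k:     0  1  2  3  4  5  6  7  8
g(k):  0  0  1  1  2  2  3  3  4
So g(8) = 4.
The value of a disjunctive sum is the nim-sum of the parts.
Combined value = 1 XOR 14 XOR 4 = 11.

11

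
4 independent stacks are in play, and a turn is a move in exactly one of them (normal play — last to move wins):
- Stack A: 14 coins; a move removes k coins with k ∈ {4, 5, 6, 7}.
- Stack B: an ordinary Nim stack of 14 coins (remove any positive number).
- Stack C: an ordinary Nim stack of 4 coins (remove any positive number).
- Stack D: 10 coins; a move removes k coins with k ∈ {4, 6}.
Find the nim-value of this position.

For stack A, compute g(0), g(1), … with moves {4, 5, 6, 7}:
g(0) = mex{} = 0
g(1) = mex{} = 0
g(2) = mex{} = 0
g(3) = mex{} = 0
g(4) = mex{0} = 1
g(5) = mex{0} = 1
g(6) = mex{0} = 1
g(7) = mex{0} = 1
g(8) = mex{0,1} = 2
g(9) = mex{0,1} = 2
g(10) = mex{0,1} = 2
g(11) = mex{1} = 0
g(12) = mex{1,2} = 0
g(13) = mex{1,2} = 0
g(14) = mex{1,2} = 0
So g(14) = 0.
Stack B is a plain Nim stack of size 14, so its Grundy value is 14.
Stack C is a plain Nim stack of size 4, so its Grundy value is 4.
For stack D, compute g(0), g(1), … with moves {4, 6}:
g(0) = mex{} = 0
g(1) = mex{} = 0
g(2) = mex{} = 0
g(3) = mex{} = 0
g(4) = mex{0} = 1
g(5) = mex{0} = 1
g(6) = mex{0} = 1
g(7) = mex{0} = 1
g(8) = mex{0,1} = 2
g(9) = mex{0,1} = 2
g(10) = mex{1} = 0
So g(10) = 0.
The value of a disjunctive sum is the nim-sum of the parts.
Combined value = 0 XOR 14 XOR 4 XOR 0 = 10.

10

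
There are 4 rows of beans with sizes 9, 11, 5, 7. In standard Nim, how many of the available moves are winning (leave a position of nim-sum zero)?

0

Nim-sum: 9 ⊕ 11 ⊕ 5 ⊕ 7 = 0.
The nim-sum is already 0, so every move leaves a nonzero nim-sum — there are no winning moves.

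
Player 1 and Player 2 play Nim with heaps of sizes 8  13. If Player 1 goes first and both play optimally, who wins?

Player 1 wins

Compute the nim-sum pairwise:
8 ^ 13 = 5
The nim-sum is 5 ≠ 0, so this is an N-position: the player to move can win; Player 1 has a winning move.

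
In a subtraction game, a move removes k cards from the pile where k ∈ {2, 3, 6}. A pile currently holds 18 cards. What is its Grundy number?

Grundy values for subtraction set {2, 3, 6}:
k:     0  1  2  3  4  5  6  7  8  9 10 11 12 13 14 15 16 17 18
g(k):  0  0  1  1  2  0  3  1  2  0  0  1  1  2  0  3  1  2  0
So g(18) = 0.

0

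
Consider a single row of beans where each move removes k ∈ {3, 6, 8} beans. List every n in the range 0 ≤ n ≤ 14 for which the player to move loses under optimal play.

0, 1, 2, 11, 12, 13

Build the Grundy sequence with g(k) = mex{g(k−s) : s ∈ {3, 6, 8}, s ≤ k}:
k:     0  1  2  3  4  5  6  7  8  9 10 11 12 13 14
g(k):  0  0  0  1  1  1  2  2  2  3  3  0  0  0  1
The P-positions (g = 0) in 0..14 are 0, 1, 2, 11, 12, 13.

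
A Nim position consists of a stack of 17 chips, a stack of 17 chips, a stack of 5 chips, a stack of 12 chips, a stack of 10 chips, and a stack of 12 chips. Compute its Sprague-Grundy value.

15

Compute the nim-sum pairwise:
17 XOR 17 = 0
0 XOR 5 = 5
5 XOR 12 = 9
9 XOR 10 = 3
3 XOR 12 = 15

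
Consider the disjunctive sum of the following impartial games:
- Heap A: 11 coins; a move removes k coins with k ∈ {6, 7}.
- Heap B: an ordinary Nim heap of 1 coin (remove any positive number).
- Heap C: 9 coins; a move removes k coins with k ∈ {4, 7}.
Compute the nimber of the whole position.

2

Build the Grundy sequence for heap A with g(k) = mex{g(k−s) : s ∈ {6, 7}, s ≤ k}:
g(0) = mex{} = 0
g(1) = mex{} = 0
g(2) = mex{} = 0
g(3) = mex{} = 0
g(4) = mex{} = 0
g(5) = mex{} = 0
g(6) = mex{0} = 1
g(7) = mex{0} = 1
g(8) = mex{0} = 1
g(9) = mex{0} = 1
g(10) = mex{0} = 1
g(11) = mex{0} = 1
So g(11) = 1.
Heap B is a plain Nim heap of size 1, so its Grundy value is 1.
Build the Grundy sequence for heap C with g(k) = mex{g(k−s) : s ∈ {4, 7}, s ≤ k}:
k:     0  1  2  3  4  5  6  7  8  9
g(k):  0  0  0  0  1  1  1  1  2  2
So g(9) = 2.
The value of a disjunctive sum is the nim-sum of the parts.
Combined value = 1 ⊕ 1 ⊕ 2 = 2.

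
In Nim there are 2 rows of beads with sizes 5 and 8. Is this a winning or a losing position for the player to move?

Winning position

Compute the nim-sum pairwise:
5 ⊕ 8 = 13
The nim-sum is 13 ≠ 0, so this is an N-position: the player to move can win.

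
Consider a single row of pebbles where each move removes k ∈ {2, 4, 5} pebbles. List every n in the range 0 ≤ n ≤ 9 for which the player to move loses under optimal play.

Grundy values for subtraction set {2, 4, 5}:
g(0) = mex{} = 0
g(1) = mex{} = 0
g(2) = mex{0} = 1
g(3) = mex{0} = 1
g(4) = mex{0,1} = 2
g(5) = mex{0,1} = 2
g(6) = mex{0,1,2} = 3
g(7) = mex{1,2} = 0
g(8) = mex{1,2,3} = 0
g(9) = mex{0,2} = 1
The P-positions (g = 0) in 0..9 are 0, 1, 7, 8.

0, 1, 7, 8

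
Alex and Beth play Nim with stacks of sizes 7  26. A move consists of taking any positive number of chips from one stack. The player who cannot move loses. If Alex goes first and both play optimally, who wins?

Alex wins

Compute the nim-sum pairwise:
7 ^ 26 = 29
The nim-sum is 29 ≠ 0, so this is an N-position: the player to move can win; Alex has a winning move.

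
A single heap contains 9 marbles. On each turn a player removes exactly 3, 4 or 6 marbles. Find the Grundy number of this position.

0

Build the Grundy sequence with g(k) = mex{g(k−s) : s ∈ {3, 4, 6}, s ≤ k}:
k:     0  1  2  3  4  5  6  7  8  9
g(k):  0  0  0  1  1  1  2  2  2  0
So g(9) = 0.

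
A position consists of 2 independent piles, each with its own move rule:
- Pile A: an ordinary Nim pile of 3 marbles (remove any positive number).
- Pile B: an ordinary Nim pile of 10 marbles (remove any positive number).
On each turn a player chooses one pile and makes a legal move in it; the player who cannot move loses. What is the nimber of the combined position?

Pile A is a plain Nim pile of size 3, so its Grundy value is 3.
Pile B is a plain Nim pile of size 10, so its Grundy value is 10.
The value of a disjunctive sum is the nim-sum of the parts.
Combined value = 3 ⊕ 10 = 9.

9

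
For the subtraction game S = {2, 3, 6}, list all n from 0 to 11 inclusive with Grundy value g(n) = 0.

Grundy values for subtraction set {2, 3, 6}:
g(0) = mex{} = 0
g(1) = mex{} = 0
g(2) = mex{0} = 1
g(3) = mex{0} = 1
g(4) = mex{0,1} = 2
g(5) = mex{1} = 0
g(6) = mex{0,1,2} = 3
g(7) = mex{0,2} = 1
g(8) = mex{0,1,3} = 2
g(9) = mex{1,3} = 0
g(10) = mex{1,2} = 0
g(11) = mex{0,2} = 1
The P-positions (g = 0) in 0..11 are 0, 1, 5, 9, 10.

0, 1, 5, 9, 10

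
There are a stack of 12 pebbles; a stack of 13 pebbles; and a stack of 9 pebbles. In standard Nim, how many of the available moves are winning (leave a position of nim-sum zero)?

Nim-sum: 12 ⊕ 13 ⊕ 9 = 8.
The overall nim-sum is X = 8. A stack of size p has a winning move iff p XOR X < p (reduce it to p XOR X).
  12: 12 XOR 8 = 4 < 12 — winning move (to 4).
  13: 13 XOR 8 = 5 < 13 — winning move (to 5).
  9: 9 XOR 8 = 1 < 9 — winning move (to 1).
That gives 3 winning moves.

3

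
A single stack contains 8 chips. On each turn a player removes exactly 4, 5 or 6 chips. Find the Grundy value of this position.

Compute g(0), g(1), … for moves {4, 5, 6}:
k:     0  1  2  3  4  5  6  7  8
g(k):  0  0  0  0  1  1  1  1  2
So g(8) = 2.

2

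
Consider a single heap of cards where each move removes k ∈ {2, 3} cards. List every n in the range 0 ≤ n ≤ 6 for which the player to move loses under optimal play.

Compute g(0), g(1), … for moves {2, 3}:
g(0) = mex{} = 0
g(1) = mex{} = 0
g(2) = mex{0} = 1
g(3) = mex{0} = 1
g(4) = mex{0,1} = 2
g(5) = mex{1} = 0
g(6) = mex{1,2} = 0
The P-positions (g = 0) in 0..6 are 0, 1, 5, 6.

0, 1, 5, 6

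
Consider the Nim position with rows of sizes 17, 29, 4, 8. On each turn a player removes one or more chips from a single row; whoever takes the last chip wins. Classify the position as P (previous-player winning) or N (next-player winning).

Nim-sum: 17 ⊕ 29 ⊕ 4 ⊕ 8 = 0.
The nim-sum is 0, so this is a P-position: the player to move is in a losing position under optimal play.

P-position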